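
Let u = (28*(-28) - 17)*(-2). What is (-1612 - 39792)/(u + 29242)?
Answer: -941/701 ≈ -1.3424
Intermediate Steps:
u = 1602 (u = (-784 - 17)*(-2) = -801*(-2) = 1602)
(-1612 - 39792)/(u + 29242) = (-1612 - 39792)/(1602 + 29242) = -41404/30844 = -41404*1/30844 = -941/701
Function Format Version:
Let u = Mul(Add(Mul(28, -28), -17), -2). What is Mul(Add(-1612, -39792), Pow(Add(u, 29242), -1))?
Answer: Rational(-941, 701) ≈ -1.3424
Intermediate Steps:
u = 1602 (u = Mul(Add(-784, -17), -2) = Mul(-801, -2) = 1602)
Mul(Add(-1612, -39792), Pow(Add(u, 29242), -1)) = Mul(Add(-1612, -39792), Pow(Add(1602, 29242), -1)) = Mul(-41404, Pow(30844, -1)) = Mul(-41404, Rational(1, 30844)) = Rational(-941, 701)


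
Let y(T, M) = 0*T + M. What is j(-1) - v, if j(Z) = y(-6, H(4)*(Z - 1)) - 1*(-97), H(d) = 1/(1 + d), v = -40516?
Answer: 203063/5 ≈ 40613.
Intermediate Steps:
y(T, M) = M (y(T, M) = 0 + M = M)
j(Z) = 484/5 + Z/5 (j(Z) = (Z - 1)/(1 + 4) - 1*(-97) = (-1 + Z)/5 + 97 = (-⅕ + Z/5) + 97 = 484/5 + Z/5)
j(-1) - v = (484/5 + (⅕)*(-1)) - 1*(-40516) = (484/5 - ⅕) + 40516 = 483/5 + 40516 = 203063/5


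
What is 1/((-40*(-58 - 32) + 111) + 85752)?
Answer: 1/89463 ≈ 1.1178e-5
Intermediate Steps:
1/((-40*(-58 - 32) + 111) + 85752) = 1/((-40*(-90) + 111) + 85752) = 1/((3600 + 111) + 85752) = 1/(3711 + 85752) = 1/89463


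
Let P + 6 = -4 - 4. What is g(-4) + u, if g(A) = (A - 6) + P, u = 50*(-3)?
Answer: -174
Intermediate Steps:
P = -14 (P = -6 + (-4 - 4) = -6 - 8 = -14)
u = -150
g(A) = -20 + A (g(A) = (A - 6) - 14 = (-6 + A) - 14 = -20 + A)
g(-4) + u = (-20 - 4) - 150 = -24 - 150 = -174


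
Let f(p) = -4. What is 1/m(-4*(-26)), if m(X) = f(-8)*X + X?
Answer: -1/312 ≈ -0.0032051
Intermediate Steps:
m(X) = -3*X (m(X) = -4*X + X = -3*X)
1/m(-4*(-26)) = 1/(-(-12)*(-26)) = 1/(-3*104) = 1/(-312) = -1/312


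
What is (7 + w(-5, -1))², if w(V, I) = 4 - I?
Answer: 144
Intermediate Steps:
(7 + w(-5, -1))² = (7 + (4 - 1*(-1)))² = (7 + (4 + 1))² = (7 + 5)² = 12² = 144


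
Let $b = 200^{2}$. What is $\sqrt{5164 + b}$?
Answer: $2 \sqrt{11291} \approx 212.52$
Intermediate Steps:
$b = 40000$
$\sqrt{5164 + b} = \sqrt{5164 + 40000} = \sqrt{45164} = 2 \sqrt{11291}$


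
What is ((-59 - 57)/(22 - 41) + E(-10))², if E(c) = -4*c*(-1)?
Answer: 414736/361 ≈ 1148.9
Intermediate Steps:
E(c) = 4*c
((-59 - 57)/(22 - 41) + E(-10))² = ((-59 - 57)/(22 - 41) + 4*(-10))² = (-116/(-19) - 40)² = (-116*(-1/19) - 40)² = (116/19 - 40)² = (-644/19)² = 414736/361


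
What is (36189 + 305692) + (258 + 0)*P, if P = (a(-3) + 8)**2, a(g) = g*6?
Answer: 367681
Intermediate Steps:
a(g) = 6*g
P = 100 (P = (6*(-3) + 8)**2 = (-18 + 8)**2 = (-10)**2 = 100)
(36189 + 305692) + (258 + 0)*P = (36189 + 305692) + (258 + 0)*100 = 341881 + 258*100 = 341881 + 25800 = 367681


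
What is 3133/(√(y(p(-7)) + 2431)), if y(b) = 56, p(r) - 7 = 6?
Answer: 3133*√2487/2487 ≈ 62.824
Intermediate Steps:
p(r) = 13 (p(r) = 7 + 6 = 13)
3133/(√(y(p(-7)) + 2431)) = 3133/(√(56 + 2431)) = 3133/(√2487) = 3133*(√2487/2487) = 3133*√2487/2487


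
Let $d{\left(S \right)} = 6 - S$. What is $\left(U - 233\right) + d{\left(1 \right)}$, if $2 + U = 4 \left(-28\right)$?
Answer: $-342$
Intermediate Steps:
$U = -114$ ($U = -2 + 4 \left(-28\right) = -2 - 112 = -114$)
$\left(U - 233\right) + d{\left(1 \right)} = \left(-114 - 233\right) + \left(6 - 1\right) = -347 + \left(6 - 1\right) = -347 + 5 = -342$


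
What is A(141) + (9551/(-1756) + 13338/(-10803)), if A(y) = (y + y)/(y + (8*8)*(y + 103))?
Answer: -51012874319/7664393884 ≈ -6.6558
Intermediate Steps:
A(y) = 2*y/(6592 + 65*y) (A(y) = (2*y)/(y + 64*(103 + y)) = (2*y)/(y + (6592 + 64*y)) = (2*y)/(6592 + 65*y) = 2*y/(6592 + 65*y))
A(141) + (9551/(-1756) + 13338/(-10803)) = 2*141/(6592 + 65*141) + (9551/(-1756) + 13338/(-10803)) = 2*141/(6592 + 9165) + (9551*(-1/1756) + 13338*(-1/10803)) = 2*141/15757 + (-9551/1756 - 342/277) = 2*141*(1/15757) - 3246179/486412 = 282/15757 - 3246179/486412 = -51012874319/7664393884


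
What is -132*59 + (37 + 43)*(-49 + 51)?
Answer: -7628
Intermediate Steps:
-132*59 + (37 + 43)*(-49 + 51) = -7788 + 80*2 = -7788 + 160 = -7628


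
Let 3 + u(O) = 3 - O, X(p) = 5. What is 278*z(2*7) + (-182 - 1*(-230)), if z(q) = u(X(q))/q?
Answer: -359/7 ≈ -51.286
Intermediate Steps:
u(O) = -O (u(O) = -3 + (3 - O) = -O)
z(q) = -5/q (z(q) = (-1*5)/q = -5/q)
278*z(2*7) + (-182 - 1*(-230)) = 278*(-5/(2*7)) + (-182 - 1*(-230)) = 278*(-5/14) + (-182 + 230) = 278*(-5*1/14) + 48 = 278*(-5/14) + 48 = -695/7 + 48 = -359/7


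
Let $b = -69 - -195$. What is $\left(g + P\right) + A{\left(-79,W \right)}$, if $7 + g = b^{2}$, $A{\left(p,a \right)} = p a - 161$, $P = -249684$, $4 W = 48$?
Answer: $-234924$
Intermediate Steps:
$W = 12$ ($W = \frac{1}{4} \cdot 48 = 12$)
$b = 126$ ($b = -69 + 195 = 126$)
$A{\left(p,a \right)} = -161 + a p$ ($A{\left(p,a \right)} = a p - 161 = -161 + a p$)
$g = 15869$ ($g = -7 + 126^{2} = -7 + 15876 = 15869$)
$\left(g + P\right) + A{\left(-79,W \right)} = \left(15869 - 249684\right) + \left(-161 + 12 \left(-79\right)\right) = -233815 - 1109 = -234924$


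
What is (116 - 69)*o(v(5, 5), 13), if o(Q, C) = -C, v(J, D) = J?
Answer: -611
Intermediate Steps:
(116 - 69)*o(v(5, 5), 13) = (116 - 69)*(-1*13) = 47*(-13) = -611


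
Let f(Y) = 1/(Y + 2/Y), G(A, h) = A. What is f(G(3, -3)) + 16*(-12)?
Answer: -2109/11 ≈ -191.73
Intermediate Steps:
f(G(3, -3)) + 16*(-12) = 3/(2 + 3²) + 16*(-12) = 3/(2 + 9) - 192 = 3/11 - 192 = -2109/11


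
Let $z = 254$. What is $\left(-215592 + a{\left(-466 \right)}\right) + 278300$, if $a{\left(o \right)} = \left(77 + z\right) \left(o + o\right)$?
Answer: $-245784$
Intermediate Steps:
$a{\left(o \right)} = 662 o$ ($a{\left(o \right)} = \left(77 + 254\right) \left(o + o\right) = 331 \cdot 2 o = 662 o$)
$\left(-215592 + a{\left(-466 \right)}\right) + 278300 = \left(-215592 + 662 \left(-466\right)\right) + 278300 = \left(-215592 - 308492\right) + 278300 = -524084 + 278300 = -245784$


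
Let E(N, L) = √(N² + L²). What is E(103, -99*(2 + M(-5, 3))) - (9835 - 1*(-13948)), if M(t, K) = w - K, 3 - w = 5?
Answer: -23783 + √98818 ≈ -23469.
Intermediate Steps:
w = -2 (w = 3 - 1*5 = 3 - 5 = -2)
M(t, K) = -2 - K
E(N, L) = √(L² + N²)
E(103, -99*(2 + M(-5, 3))) - (9835 - 1*(-13948)) = √((-99*(2 + (-2 - 1*3)))² + 103²) - (9835 - 1*(-13948)) = √((-99*(2 + (-2 - 3)))² + 10609) - (9835 + 13948) = √((-99*(2 - 5))² + 10609) - 1*23783 = √((-99*(-3))² + 10609) - 23783 = √(297² + 10609) - 23783 = √(88209 + 10609) - 23783 = √98818 - 23783 = -23783 + √98818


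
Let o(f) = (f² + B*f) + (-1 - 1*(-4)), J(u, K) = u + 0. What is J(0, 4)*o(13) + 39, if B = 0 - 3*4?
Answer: 39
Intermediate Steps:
J(u, K) = u
B = -12 (B = 0 - 12 = -12)
o(f) = 3 + f² - 12*f (o(f) = (f² - 12*f) + (-1 - 1*(-4)) = (f² - 12*f) + (-1 + 4) = (f² - 12*f) + 3 = 3 + f² - 12*f)
J(0, 4)*o(13) + 39 = 0*(3 + 13² - 12*13) + 39 = 0*(3 + 169 - 156) + 39 = 0*16 + 39 = 0 + 39 = 39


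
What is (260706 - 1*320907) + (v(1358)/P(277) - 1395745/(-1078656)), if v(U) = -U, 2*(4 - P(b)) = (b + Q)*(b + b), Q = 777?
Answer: -3159660929331341/52486322304 ≈ -60200.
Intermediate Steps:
P(b) = 4 - b*(777 + b) (P(b) = 4 - (b + 777)*(b + b)/2 = 4 - (777 + b)*2*b/2 = 4 - b*(777 + b))
(260706 - 1*320907) + (v(1358)/P(277) - 1395745/(-1078656)) = (260706 - 1*320907) + ((-1*1358)/(4 - 1*277² - 777*277) - 1395745/(-1078656)) = (260706 - 320907) + (-1358/(4 - 1*76729 - 215229) - 1395745*(-1/1078656)) = -60201 + (-1358/(4 - 76729 - 215229) + 1395745/1078656) = -60201 + (-1358/(-291954) + 1395745/1078656) = -60201 + (-1358*(-1/291954) + 1395745/1078656) = -60201 + (679/145977 + 1395745/1078656) = -60201 + 68159691763/52486322304 = -3159660929331341/52486322304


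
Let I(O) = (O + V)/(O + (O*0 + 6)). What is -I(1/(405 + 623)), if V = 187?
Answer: -192237/6169 ≈ -31.162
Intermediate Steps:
I(O) = (187 + O)/(6 + O) (I(O) = (O + 187)/(O + (O*0 + 6)) = (187 + O)/(O + (0 + 6)) = (187 + O)/(O + 6) = (187 + O)/(6 + O))
-I(1/(405 + 623)) = -(187 + 1/(405 + 623))/(6 + 1/(405 + 623)) = -(187 + 1/1028)/(6 + 1/1028) = -192237/(6169/1028*1028) = -1028*192237/(6169*1028) = -1*192237/6169 = -192237/6169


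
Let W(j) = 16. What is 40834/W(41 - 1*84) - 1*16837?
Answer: -114279/8 ≈ -14285.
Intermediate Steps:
40834/W(41 - 1*84) - 1*16837 = 40834/16 - 1*16837 = 40834*(1/16) - 16837 = 20417/8 - 16837 = -114279/8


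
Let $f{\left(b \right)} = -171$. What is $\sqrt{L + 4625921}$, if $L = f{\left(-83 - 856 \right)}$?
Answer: $5 \sqrt{185030} \approx 2150.8$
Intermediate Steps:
$L = -171$
$\sqrt{L + 4625921} = \sqrt{-171 + 4625921} = \sqrt{4625750} = 5 \sqrt{185030}$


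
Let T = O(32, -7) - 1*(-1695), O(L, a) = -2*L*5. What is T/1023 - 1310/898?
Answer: -4790/41757 ≈ -0.11471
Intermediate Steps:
O(L, a) = -10*L
T = 1375 (T = -10*32 - 1*(-1695) = -320 + 1695 = 1375)
T/1023 - 1310/898 = 1375/1023 - 1310/898 = 1375*(1/1023) - 1310*1/898 = 125/93 - 655/449 = -4790/41757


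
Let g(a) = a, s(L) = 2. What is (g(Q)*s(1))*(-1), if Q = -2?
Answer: 4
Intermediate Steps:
(g(Q)*s(1))*(-1) = -2*2*(-1) = -4*(-1) = 4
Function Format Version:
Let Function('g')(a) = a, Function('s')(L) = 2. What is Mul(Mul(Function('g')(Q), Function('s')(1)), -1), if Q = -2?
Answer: 4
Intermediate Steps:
Mul(Mul(Function('g')(Q), Function('s')(1)), -1) = Mul(Mul(-2, 2), -1) = Mul(-4, -1) = 4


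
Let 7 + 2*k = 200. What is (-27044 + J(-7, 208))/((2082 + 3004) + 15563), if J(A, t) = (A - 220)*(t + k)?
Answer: -192331/41298 ≈ -4.6572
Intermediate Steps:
k = 193/2 (k = -7/2 + (1/2)*200 = -7/2 + 100 = 193/2 ≈ 96.500)
J(A, t) = (-220 + A)*(193/2 + t) (J(A, t) = (A - 220)*(t + 193/2) = (-220 + A)*(193/2 + t))
(-27044 + J(-7, 208))/((2082 + 3004) + 15563) = (-27044 + (-21230 - 220*208 + (193/2)*(-7) - 7*208))/((2082 + 3004) + 15563) = (-27044 + (-21230 - 45760 - 1351/2 - 1456))/(5086 + 15563) = (-27044 - 138243/2)/20649 = -192331/2*1/20649 = -192331/41298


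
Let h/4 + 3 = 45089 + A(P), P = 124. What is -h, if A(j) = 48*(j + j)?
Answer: -227960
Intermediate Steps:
A(j) = 96*j (A(j) = 48*(2*j) = 96*j)
h = 227960 (h = -12 + 4*(45089 + 96*124) = -12 + 4*(45089 + 11904) = -12 + 4*56993 = -12 + 227972 = 227960)
-h = -1*227960 = -227960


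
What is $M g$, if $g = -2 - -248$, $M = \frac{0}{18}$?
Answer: $0$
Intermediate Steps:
$M = 0$ ($M = 0 \cdot \frac{1}{18} = 0$)
$g = 246$ ($g = -2 + 248 = 246$)
$M g = 0 \cdot 246 = 0$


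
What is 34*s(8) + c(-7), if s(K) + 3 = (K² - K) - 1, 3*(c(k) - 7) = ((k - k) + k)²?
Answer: 5374/3 ≈ 1791.3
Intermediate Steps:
c(k) = 7 + k²/3 (c(k) = 7 + ((k - k) + k)²/3 = 7 + (0 + k)²/3 = 7 + k²/3)
s(K) = -4 + K² - K (s(K) = -3 + ((K² - K) - 1) = -3 + (-1 + K² - K) = -4 + K² - K)
34*s(8) + c(-7) = 34*(-4 + 8² - 1*8) + (7 + (⅓)*(-7)²) = 34*(-4 + 64 - 8) + (7 + (⅓)*49) = 34*52 + (7 + 49/3) = 1768 + 70/3 = 5374/3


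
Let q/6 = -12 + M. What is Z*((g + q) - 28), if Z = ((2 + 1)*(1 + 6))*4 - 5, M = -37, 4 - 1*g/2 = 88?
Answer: -38710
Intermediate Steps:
g = -168 (g = 8 - 2*88 = 8 - 176 = -168)
q = -294 (q = 6*(-12 - 37) = 6*(-49) = -294)
Z = 79 (Z = (3*7)*4 - 5 = 21*4 - 5 = 84 - 5 = 79)
Z*((g + q) - 28) = 79*((-168 - 294) - 28) = 79*(-462 - 28) = 79*(-490) = -38710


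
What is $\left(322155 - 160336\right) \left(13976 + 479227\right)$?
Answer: $79809616257$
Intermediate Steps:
$\left(322155 - 160336\right) \left(13976 + 479227\right) = 161819 \cdot 493203 = 79809616257$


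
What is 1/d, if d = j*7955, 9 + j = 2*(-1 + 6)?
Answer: 1/7955 ≈ 0.00012571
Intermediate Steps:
j = 1 (j = -9 + 2*(-1 + 6) = -9 + 2*5 = -9 + 10 = 1)
d = 7955 (d = 1*7955 = 7955)
1/d = 1/7955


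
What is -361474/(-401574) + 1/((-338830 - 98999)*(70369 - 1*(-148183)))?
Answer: 113035522893453/125575081668232 ≈ 0.90014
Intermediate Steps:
-361474/(-401574) + 1/((-338830 - 98999)*(70369 - 1*(-148183))) = -361474*(-1/401574) + 1/((-437829)*(70369 + 148183)) = 180737/200787 - 1/437829/218552 = 180737/200787 - 1/437829*1/218552 = 180737/200787 - 1/95688403608 = 113035522893453/125575081668232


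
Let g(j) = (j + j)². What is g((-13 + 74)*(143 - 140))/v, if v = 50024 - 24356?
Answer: 3721/713 ≈ 5.2188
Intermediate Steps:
g(j) = 4*j² (g(j) = (2*j)² = 4*j²)
v = 25668
g((-13 + 74)*(143 - 140))/v = (4*((-13 + 74)*(143 - 140))²)/25668 = (4*(61*3)²)*(1/25668) = (4*183²)*(1/25668) = (4*33489)*(1/25668) = 133956*(1/25668) = 3721/713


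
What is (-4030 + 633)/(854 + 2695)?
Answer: -3397/3549 ≈ -0.95717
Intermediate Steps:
(-4030 + 633)/(854 + 2695) = -3397/3549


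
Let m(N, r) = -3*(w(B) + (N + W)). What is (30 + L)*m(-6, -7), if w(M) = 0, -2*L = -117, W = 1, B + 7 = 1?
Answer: 2655/2 ≈ 1327.5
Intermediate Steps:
B = -6 (B = -7 + 1 = -6)
L = 117/2 (L = -1/2*(-117) = 117/2 ≈ 58.500)
m(N, r) = -3 - 3*N (m(N, r) = -3*(0 + (N + 1)) = -3*(0 + (1 + N)) = -3*(1 + N) = -3 - 3*N)
(30 + L)*m(-6, -7) = (30 + 117/2)*(-3 - 3*(-6)) = 177*(-3 + 18)/2 = (177/2)*15 = 2655/2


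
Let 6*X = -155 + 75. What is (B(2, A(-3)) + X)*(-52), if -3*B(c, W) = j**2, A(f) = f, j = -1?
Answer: 2132/3 ≈ 710.67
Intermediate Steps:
B(c, W) = -1/3 (B(c, W) = -1/3*(-1)**2 = -1/3*1 = -1/3)
X = -40/3 (X = (-155 + 75)/6 = (1/6)*(-80) = -40/3 ≈ -13.333)
(B(2, A(-3)) + X)*(-52) = (-1/3 - 40/3)*(-52) = -41/3*(-52) = 2132/3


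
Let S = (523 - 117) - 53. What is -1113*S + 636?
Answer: -392253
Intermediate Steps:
S = 353 (S = 406 - 53 = 353)
-1113*S + 636 = -1113*353 + 636 = -392889 + 636 = -392253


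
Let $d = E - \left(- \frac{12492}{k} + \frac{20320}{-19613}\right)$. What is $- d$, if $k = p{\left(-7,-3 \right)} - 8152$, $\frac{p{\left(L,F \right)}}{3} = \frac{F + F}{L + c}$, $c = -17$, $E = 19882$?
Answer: $- \frac{12713860951146}{639481865} \approx -19882.0$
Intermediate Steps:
$p{\left(L,F \right)} = \frac{6 F}{-17 + L}$ ($p{\left(L,F \right)} = 3 \frac{F + F}{L - 17} = 3 \frac{2 F}{-17 + L} = \frac{6 F}{-17 + L}$)
$k = - \frac{32605}{4}$ ($k = 6 \left(-3\right) \frac{1}{-17 - 7} - 8152 = 6 \left(-3\right) \frac{1}{-24} - 8152 = 6 \left(-3\right) \left(- \frac{1}{24}\right) - 8152 = \frac{3}{4} - 8152 = - \frac{32605}{4} \approx -8151.3$)
$d = \frac{12713860951146}{639481865}$ ($d = 19882 - \left(- \frac{12492}{- \frac{32605}{4}} + \frac{20320}{-19613}\right) = 19882 - \left(\left(-12492\right) \left(- \frac{4}{32605}\right) + 20320 \left(- \frac{1}{19613}\right)\right) = 19882 - \left(\frac{49968}{32605} - \frac{20320}{19613}\right) = 19882 - \frac{317488784}{639481865} = \frac{12713860951146}{639481865} \approx 19882.0$)
$- d = \left(-1\right) \frac{12713860951146}{639481865} = - \frac{12713860951146}{639481865}$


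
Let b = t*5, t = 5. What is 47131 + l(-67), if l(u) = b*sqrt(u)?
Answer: 47131 + 25*I*sqrt(67) ≈ 47131.0 + 204.63*I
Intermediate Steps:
b = 25 (b = 5*5 = 25)
l(u) = 25*sqrt(u)
47131 + l(-67) = 47131 + 25*sqrt(-67) = 47131 + 25*(I*sqrt(67)) = 47131 + 25*I*sqrt(67)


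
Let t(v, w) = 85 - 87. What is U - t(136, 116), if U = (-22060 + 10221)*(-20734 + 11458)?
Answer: 109818566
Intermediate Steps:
t(v, w) = -2
U = 109818564 (U = -11839*(-9276) = 109818564)
U - t(136, 116) = 109818564 - 1*(-2) = 109818564 + 2 = 109818566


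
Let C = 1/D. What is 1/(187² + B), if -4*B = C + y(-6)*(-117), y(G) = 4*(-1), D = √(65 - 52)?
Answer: 7249216/252649676031 + 4*√13/252649676031 ≈ 2.8693e-5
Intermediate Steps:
D = √13 ≈ 3.6056
y(G) = -4
C = √13/13 (C = 1/(√13) = √13/13 ≈ 0.27735)
B = -117 - √13/52 (B = -(√13/13 - 4*(-117))/4 = -(√13/13 + 468)/4 = -(468 + √13/13)/4 = -117 - √13/52 ≈ -117.07)
1/(187² + B) = 1/(187² + (-117 - √13/52)) = 1/(34969 + (-117 - √13/52)) = 1/(34852 - √13/52)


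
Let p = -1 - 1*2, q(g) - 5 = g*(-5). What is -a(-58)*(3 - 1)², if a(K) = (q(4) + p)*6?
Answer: 432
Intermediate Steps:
q(g) = 5 - 5*g (q(g) = 5 + g*(-5) = 5 - 5*g)
p = -3 (p = -1 - 2 = -3)
a(K) = -108 (a(K) = ((5 - 5*4) - 3)*6 = ((5 - 20) - 3)*6 = (-15 - 3)*6 = -18*6 = -108)
-a(-58)*(3 - 1)² = -(-108)*(3 - 1)² = -(-108)*2² = -(-108)*4 = -1*(-432) = 432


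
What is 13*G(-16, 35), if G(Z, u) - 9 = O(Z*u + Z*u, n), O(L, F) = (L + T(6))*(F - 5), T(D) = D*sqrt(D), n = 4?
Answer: 14677 - 78*sqrt(6) ≈ 14486.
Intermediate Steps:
T(D) = D**(3/2)
O(L, F) = (-5 + F)*(L + 6*sqrt(6)) (O(L, F) = (L + 6**(3/2))*(F - 5) = (L + 6*sqrt(6))*(-5 + F) = (-5 + F)*(L + 6*sqrt(6)))
G(Z, u) = 9 - 6*sqrt(6) - 2*Z*u (G(Z, u) = 9 + (-30*sqrt(6) - 5*(Z*u + Z*u) + 4*(Z*u + Z*u) + 6*4*sqrt(6)) = 9 + (-30*sqrt(6) - 10*Z*u + 4*(2*Z*u) + 24*sqrt(6)) = 9 + (-30*sqrt(6) - 10*Z*u + 8*Z*u + 24*sqrt(6)) = 9 + (-6*sqrt(6) - 2*Z*u) = 9 - 6*sqrt(6) - 2*Z*u)
13*G(-16, 35) = 13*(9 - 6*sqrt(6) - 2*(-16)*35) = 13*(9 - 6*sqrt(6) + 1120) = 13*(1129 - 6*sqrt(6)) = 14677 - 78*sqrt(6)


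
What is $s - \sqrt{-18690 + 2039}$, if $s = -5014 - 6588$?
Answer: $-11602 - i \sqrt{16651} \approx -11602.0 - 129.04 i$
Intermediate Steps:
$s = -11602$ ($s = -5014 - 6588 = -11602$)
$s - \sqrt{-18690 + 2039} = -11602 - \sqrt{-18690 + 2039} = -11602 - \sqrt{-16651} = -11602 - i \sqrt{16651}$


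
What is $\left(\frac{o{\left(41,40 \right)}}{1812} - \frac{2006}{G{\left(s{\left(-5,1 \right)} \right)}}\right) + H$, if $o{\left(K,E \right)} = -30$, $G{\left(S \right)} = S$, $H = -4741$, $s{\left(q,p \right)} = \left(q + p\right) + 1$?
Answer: $- \frac{3689549}{906} \approx -4072.4$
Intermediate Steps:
$s{\left(q,p \right)} = 1 + p + q$ ($s{\left(q,p \right)} = \left(p + q\right) + 1 = 1 + p + q$)
$\left(\frac{o{\left(41,40 \right)}}{1812} - \frac{2006}{G{\left(s{\left(-5,1 \right)} \right)}}\right) + H = \left(- \frac{30}{1812} - \frac{2006}{1 + 1 - 5}\right) - 4741 = \left(\left(-30\right) \frac{1}{1812} - \frac{2006}{-3}\right) - 4741 = \left(- \frac{5}{302} - - \frac{2006}{3}\right) - 4741 = \left(- \frac{5}{302} + \frac{2006}{3}\right) - 4741 = \frac{605797}{906} - 4741 = - \frac{3689549}{906}$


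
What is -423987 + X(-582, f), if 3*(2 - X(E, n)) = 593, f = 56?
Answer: -1272548/3 ≈ -4.2418e+5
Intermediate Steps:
X(E, n) = -587/3 (X(E, n) = 2 - ⅓*593 = 2 - 593/3 = -587/3)
-423987 + X(-582, f) = -423987 - 587/3 = -1272548/3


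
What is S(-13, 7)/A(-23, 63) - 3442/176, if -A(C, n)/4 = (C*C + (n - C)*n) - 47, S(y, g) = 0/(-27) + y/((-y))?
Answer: -5076939/259600 ≈ -19.557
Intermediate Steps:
S(y, g) = -1 (S(y, g) = 0*(-1/27) + y*(-1/y) = 0 - 1 = -1)
A(C, n) = 188 - 4*C² - 4*n*(n - C) (A(C, n) = -4*((C*C + (n - C)*n) - 47) = -4*((C² + n*(n - C)) - 47) = -4*(-47 + C² + n*(n - C)) = 188 - 4*C² - 4*n*(n - C))
S(-13, 7)/A(-23, 63) - 3442/176 = -1/(188 - 4*(-23)² - 4*63² + 4*(-23)*63) - 3442/176 = -1/(188 - 4*529 - 4*3969 - 5796) - 3442*1/176 = -1/(188 - 2116 - 15876 - 5796) - 1721/88 = -1/(-23600) - 1721/88 = -1*(-1/23600) - 1721/88 = 1/23600 - 1721/88 = -5076939/259600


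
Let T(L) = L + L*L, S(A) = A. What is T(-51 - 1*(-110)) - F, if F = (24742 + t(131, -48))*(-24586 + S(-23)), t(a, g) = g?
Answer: 607698186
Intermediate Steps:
T(L) = L + L²
F = -607694646 (F = (24742 - 48)*(-24586 - 23) = 24694*(-24609) = -607694646)
T(-51 - 1*(-110)) - F = (-51 - 1*(-110))*(1 + (-51 - 1*(-110))) - 1*(-607694646) = (-51 + 110)*(1 + (-51 + 110)) + 607694646 = 59*(1 + 59) + 607694646 = 59*60 + 607694646 = 3540 + 607694646 = 607698186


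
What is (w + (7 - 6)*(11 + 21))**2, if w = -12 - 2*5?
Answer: 100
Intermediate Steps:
w = -22 (w = -12 - 10 = -22)
(w + (7 - 6)*(11 + 21))**2 = (-22 + (7 - 6)*(11 + 21))**2 = (-22 + 1*32)**2 = (-22 + 32)**2 = 10**2 = 100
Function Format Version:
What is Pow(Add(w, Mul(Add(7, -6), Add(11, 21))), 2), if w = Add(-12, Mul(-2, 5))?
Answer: 100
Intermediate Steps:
w = -22 (w = Add(-12, -10) = -22)
Pow(Add(w, Mul(Add(7, -6), Add(11, 21))), 2) = Pow(Add(-22, Mul(Add(7, -6), Add(11, 21))), 2) = Pow(Add(-22, Mul(1, 32)), 2) = Pow(Add(-22, 32), 2) = Pow(10, 2) = 100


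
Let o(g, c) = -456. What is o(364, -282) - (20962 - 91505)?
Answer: 70087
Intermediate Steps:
o(364, -282) - (20962 - 91505) = -456 - (20962 - 91505) = -456 - 1*(-70543) = -456 + 70543 = 70087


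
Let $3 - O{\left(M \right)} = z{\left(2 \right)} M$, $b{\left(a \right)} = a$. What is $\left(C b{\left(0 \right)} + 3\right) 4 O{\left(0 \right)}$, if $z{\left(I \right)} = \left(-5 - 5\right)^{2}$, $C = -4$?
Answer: $36$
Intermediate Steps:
$z{\left(I \right)} = 100$ ($z{\left(I \right)} = \left(-10\right)^{2} = 100$)
$O{\left(M \right)} = 3 - 100 M$
$\left(C b{\left(0 \right)} + 3\right) 4 O{\left(0 \right)} = \left(\left(-4\right) 0 + 3\right) 4 \left(3 - 0\right) = \left(0 + 3\right) 4 \left(3 + 0\right) = 3 \cdot 4 \cdot 3 = 12 \cdot 3 = 36$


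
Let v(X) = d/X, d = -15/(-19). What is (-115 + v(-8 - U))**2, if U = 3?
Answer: 578402500/43681 ≈ 13242.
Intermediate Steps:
d = 15/19 (d = -15*(-1/19) = 15/19 ≈ 0.78947)
v(X) = 15/(19*X)
(-115 + v(-8 - U))**2 = (-115 + 15/(19*(-8 - 1*3)))**2 = (-115 + 15/(19*(-8 - 3)))**2 = (-115 + (15/19)/(-11))**2 = (-115 + (15/19)*(-1/11))**2 = (-115 - 15/209)**2 = (-24050/209)**2 = 578402500/43681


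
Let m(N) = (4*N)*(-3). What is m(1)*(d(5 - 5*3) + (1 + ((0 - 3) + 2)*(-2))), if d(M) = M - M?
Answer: -36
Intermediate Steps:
m(N) = -12*N
d(M) = 0
m(1)*(d(5 - 5*3) + (1 + ((0 - 3) + 2)*(-2))) = (-12*1)*(0 + (1 + ((0 - 3) + 2)*(-2))) = -12*(0 + (1 + (-3 + 2)*(-2))) = -12*(0 + (1 - 1*(-2))) = -12*(0 + (1 + 2)) = -12*(0 + 3) = -12*3 = -36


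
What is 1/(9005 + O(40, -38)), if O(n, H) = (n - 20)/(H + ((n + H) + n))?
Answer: 1/9010 ≈ 0.00011099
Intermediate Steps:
O(n, H) = (-20 + n)/(2*H + 2*n) (O(n, H) = (-20 + n)/(H + ((H + n) + n)) = (-20 + n)/(H + (H + 2*n)) = (-20 + n)/(2*H + 2*n))
1/(9005 + O(40, -38)) = 1/(9005 + (-10 + (1/2)*40)/(-38 + 40)) = 1/(9005 + (-10 + 20)/2) = 1/(9005 + (1/2)*10) = 1/(9005 + 5) = 1/9010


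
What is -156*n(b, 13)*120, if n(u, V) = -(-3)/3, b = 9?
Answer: -18720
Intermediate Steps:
n(u, V) = 1 (n(u, V) = -(-3)/3 = -3*(-⅓) = 1)
-156*n(b, 13)*120 = -156*1*120 = -156*120 = -18720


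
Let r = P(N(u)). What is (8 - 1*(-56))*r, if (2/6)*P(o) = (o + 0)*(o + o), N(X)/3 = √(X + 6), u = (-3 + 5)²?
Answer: 34560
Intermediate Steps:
u = 4 (u = 2² = 4)
N(X) = 3*√(6 + X) (N(X) = 3*√(X + 6) = 3*√(6 + X))
P(o) = 6*o² (P(o) = 3*((o + 0)*(o + o)) = 3*(o*(2*o)) = 3*(2*o²) = 6*o²)
r = 540 (r = 6*(3*√(6 + 4))² = 6*(3*√10)² = 6*90 = 540)
(8 - 1*(-56))*r = (8 - 1*(-56))*540 = (8 + 56)*540 = 64*540 = 34560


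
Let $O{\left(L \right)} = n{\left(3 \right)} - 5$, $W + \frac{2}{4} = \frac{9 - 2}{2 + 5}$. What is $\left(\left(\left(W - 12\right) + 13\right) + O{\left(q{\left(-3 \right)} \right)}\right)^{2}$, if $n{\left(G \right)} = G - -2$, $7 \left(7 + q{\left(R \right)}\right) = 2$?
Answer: $\frac{9}{4} \approx 2.25$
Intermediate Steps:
$q{\left(R \right)} = - \frac{47}{7}$ ($q{\left(R \right)} = -7 + \frac{1}{7} \cdot 2 = -7 + \frac{2}{7} = - \frac{47}{7}$)
$n{\left(G \right)} = 2 + G$ ($n{\left(G \right)} = G + 2 = 2 + G$)
$W = \frac{1}{2}$ ($W = - \frac{1}{2} + \frac{9 - 2}{2 + 5} = - \frac{1}{2} + \frac{7}{7} = - \frac{1}{2} + 7 \cdot \frac{1}{7} = - \frac{1}{2} + 1 = \frac{1}{2} \approx 0.5$)
$O{\left(L \right)} = 0$ ($O{\left(L \right)} = \left(2 + 3\right) - 5 = 5 - 5 = 0$)
$\left(\left(\left(W - 12\right) + 13\right) + O{\left(q{\left(-3 \right)} \right)}\right)^{2} = \left(\left(\left(\frac{1}{2} - 12\right) + 13\right) + 0\right)^{2} = \left(\left(- \frac{23}{2} + 13\right) + 0\right)^{2} = \left(\frac{3}{2} + 0\right)^{2} = \left(\frac{3}{2}\right)^{2} = \frac{9}{4}$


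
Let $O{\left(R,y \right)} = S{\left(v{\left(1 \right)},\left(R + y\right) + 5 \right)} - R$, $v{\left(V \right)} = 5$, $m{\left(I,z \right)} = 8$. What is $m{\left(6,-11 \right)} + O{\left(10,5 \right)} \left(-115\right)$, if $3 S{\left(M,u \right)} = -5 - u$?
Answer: $\frac{6349}{3} \approx 2116.3$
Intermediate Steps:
$S{\left(M,u \right)} = - \frac{5}{3} - \frac{u}{3}$ ($S{\left(M,u \right)} = \frac{-5 - u}{3} = - \frac{5}{3} - \frac{u}{3}$)
$O{\left(R,y \right)} = - \frac{10}{3} - \frac{4 R}{3} - \frac{y}{3}$ ($O{\left(R,y \right)} = \left(- \frac{5}{3} - \frac{\left(R + y\right) + 5}{3}\right) - R = \left(- \frac{5}{3} - \frac{5 + R + y}{3}\right) - R = \left(- \frac{5}{3} - \left(\frac{5}{3} + \frac{R}{3} + \frac{y}{3}\right)\right) - R = \left(- \frac{10}{3} - \frac{R}{3} - \frac{y}{3}\right) - R = - \frac{10}{3} - \frac{4 R}{3} - \frac{y}{3}$)
$m{\left(6,-11 \right)} + O{\left(10,5 \right)} \left(-115\right) = 8 + \left(- \frac{10}{3} - \frac{40}{3} - \frac{5}{3}\right) \left(-115\right) = 8 - - \frac{6325}{3} = 8 + \frac{6325}{3} = \frac{6349}{3}$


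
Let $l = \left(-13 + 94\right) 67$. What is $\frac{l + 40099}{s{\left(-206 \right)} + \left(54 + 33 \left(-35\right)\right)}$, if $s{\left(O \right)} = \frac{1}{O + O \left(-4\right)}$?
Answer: $- \frac{28135068}{680417} \approx -41.35$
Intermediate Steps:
$l = 5427$ ($l = 81 \cdot 67 = 5427$)
$s{\left(O \right)} = - \frac{1}{3 O}$ ($s{\left(O \right)} = \frac{1}{O - 4 O} = \frac{1}{\left(-3\right) O} = - \frac{1}{3 O}$)
$\frac{l + 40099}{s{\left(-206 \right)} + \left(54 + 33 \left(-35\right)\right)} = \frac{5427 + 40099}{- \frac{1}{3 \left(-206\right)} + \left(54 + 33 \left(-35\right)\right)} = \frac{45526}{\left(- \frac{1}{3}\right) \left(- \frac{1}{206}\right) + \left(54 - 1155\right)} = \frac{45526}{\frac{1}{618} - 1101} = \frac{45526}{- \frac{680417}{618}} = 45526 \left(- \frac{618}{680417}\right) = - \frac{28135068}{680417}$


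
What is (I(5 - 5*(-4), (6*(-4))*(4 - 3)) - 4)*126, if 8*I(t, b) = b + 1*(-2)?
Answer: -1827/2 ≈ -913.50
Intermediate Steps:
I(t, b) = -1/4 + b/8 (I(t, b) = (b + 1*(-2))/8 = (b - 2)/8 = (-2 + b)/8 = -1/4 + b/8)
(I(5 - 5*(-4), (6*(-4))*(4 - 3)) - 4)*126 = ((-1/4 + ((6*(-4))*(4 - 3))/8) - 4)*126 = ((-1/4 + (-24*1)/8) - 4)*126 = ((-1/4 + (1/8)*(-24)) - 4)*126 = ((-1/4 - 3) - 4)*126 = (-13/4 - 4)*126 = -29/4*126 = -1827/2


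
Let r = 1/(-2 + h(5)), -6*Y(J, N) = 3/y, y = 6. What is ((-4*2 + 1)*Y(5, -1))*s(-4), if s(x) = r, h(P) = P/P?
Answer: -7/12 ≈ -0.58333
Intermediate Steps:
h(P) = 1
Y(J, N) = -1/12 (Y(J, N) = -1/(2*6) = -⅙*½ = -1/12)
r = -1 (r = 1/(-2 + 1) = 1/(-1) = -1)
s(x) = -1
((-4*2 + 1)*Y(5, -1))*s(-4) = ((-4*2 + 1)*(-1/12))*(-1) = ((-8 + 1)*(-1/12))*(-1) = -7*(-1/12)*(-1) = (7/12)*(-1) = -7/12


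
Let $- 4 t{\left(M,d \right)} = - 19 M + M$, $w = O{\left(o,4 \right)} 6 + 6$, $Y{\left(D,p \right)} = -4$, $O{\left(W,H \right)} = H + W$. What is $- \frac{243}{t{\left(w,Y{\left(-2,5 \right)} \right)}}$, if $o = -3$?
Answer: $- \frac{9}{2} \approx -4.5$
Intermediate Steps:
$w = 12$ ($w = \left(4 - 3\right) 6 + 6 = 1 \cdot 6 + 6 = 6 + 6 = 12$)
$t{\left(M,d \right)} = \frac{9 M}{2}$ ($t{\left(M,d \right)} = - \frac{- 19 M + M}{4} = - \frac{\left(-18\right) M}{4} = \frac{9 M}{2}$)
$- \frac{243}{t{\left(w,Y{\left(-2,5 \right)} \right)}} = - \frac{243}{\frac{9}{2} \cdot 12} = - \frac{243}{54} = \left(-243\right) \frac{1}{54} = - \frac{9}{2}$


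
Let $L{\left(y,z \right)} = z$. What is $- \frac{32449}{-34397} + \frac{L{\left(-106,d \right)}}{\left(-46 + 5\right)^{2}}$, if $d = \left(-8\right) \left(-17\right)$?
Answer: $\frac{59224761}{57821357} \approx 1.0243$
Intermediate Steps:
$d = 136$
$- \frac{32449}{-34397} + \frac{L{\left(-106,d \right)}}{\left(-46 + 5\right)^{2}} = - \frac{32449}{-34397} + \frac{136}{\left(-46 + 5\right)^{2}} = \left(-32449\right) \left(- \frac{1}{34397}\right) + \frac{136}{\left(-41\right)^{2}} = \frac{32449}{34397} + \frac{136}{1681} = \frac{59224761}{57821357}$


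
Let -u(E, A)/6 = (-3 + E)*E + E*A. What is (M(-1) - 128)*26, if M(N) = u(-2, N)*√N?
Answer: -3328 - 1872*I ≈ -3328.0 - 1872.0*I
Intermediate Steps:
u(E, A) = -6*A*E - 6*E*(-3 + E) (u(E, A) = -6*((-3 + E)*E + E*A) = -6*(E*(-3 + E) + A*E) = -6*(A*E + E*(-3 + E)) = -6*A*E - 6*E*(-3 + E))
M(N) = √N*(-60 + 12*N) (M(N) = (6*(-2)*(3 - N - 1*(-2)))*√N = (6*(-2)*(3 - N + 2))*√N = (6*(-2)*(5 - N))*√N = (-60 + 12*N)*√N = √N*(-60 + 12*N))
(M(-1) - 128)*26 = (12*√(-1)*(-5 - 1) - 128)*26 = (12*I*(-6) - 128)*26 = (-72*I - 128)*26 = (-128 - 72*I)*26 = -3328 - 1872*I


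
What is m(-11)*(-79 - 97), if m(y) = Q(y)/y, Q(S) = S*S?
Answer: 1936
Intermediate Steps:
Q(S) = S²
m(y) = y (m(y) = y²/y = y)
m(-11)*(-79 - 97) = -11*(-79 - 97) = -11*(-176) = 1936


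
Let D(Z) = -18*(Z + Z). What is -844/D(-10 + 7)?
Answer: -211/27 ≈ -7.8148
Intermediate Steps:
D(Z) = -36*Z
-844/D(-10 + 7) = -844*(-1/(36*(-10 + 7))) = -844/((-36*(-3))) = -844/108 = -844*1/108 = -211/27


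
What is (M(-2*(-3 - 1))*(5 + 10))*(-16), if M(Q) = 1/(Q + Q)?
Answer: -15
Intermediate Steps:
M(Q) = 1/(2*Q)
(M(-2*(-3 - 1))*(5 + 10))*(-16) = ((1/(2*((-2*(-3 - 1)))))*(5 + 10))*(-16) = ((1/(2*((-2*(-4)))))*15)*(-16) = (((1/2)/8)*15)*(-16) = (((1/2)*(1/8))*15)*(-16) = ((1/16)*15)*(-16) = (15/16)*(-16) = -15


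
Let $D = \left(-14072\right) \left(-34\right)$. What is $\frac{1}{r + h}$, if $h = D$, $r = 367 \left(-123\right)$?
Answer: $\frac{1}{433307} \approx 2.3078 \cdot 10^{-6}$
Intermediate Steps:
$r = -45141$
$D = 478448$
$h = 478448$
$\frac{1}{r + h} = \frac{1}{-45141 + 478448} = \frac{1}{433307}$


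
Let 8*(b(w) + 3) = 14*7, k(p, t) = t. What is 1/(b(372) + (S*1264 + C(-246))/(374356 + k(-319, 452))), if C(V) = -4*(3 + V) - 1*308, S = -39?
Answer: 187404/1709171 ≈ 0.10965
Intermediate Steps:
b(w) = 37/4 (b(w) = -3 + (14*7)/8 = -3 + (⅛)*98 = -3 + 49/4 = 37/4)
C(V) = -320 - 4*V (C(V) = (-12 - 4*V) - 308 = -320 - 4*V)
1/(b(372) + (S*1264 + C(-246))/(374356 + k(-319, 452))) = 1/(37/4 + (-39*1264 + (-320 - 4*(-246)))/(374356 + 452)) = 1/(37/4 + (-49296 + (-320 + 984))/374808) = 1/(37/4 + (-49296 + 664)*(1/374808)) = 1/(37/4 - 48632*1/374808) = 1/(37/4 - 6079/46851) = 1/(1709171/187404) = 187404/1709171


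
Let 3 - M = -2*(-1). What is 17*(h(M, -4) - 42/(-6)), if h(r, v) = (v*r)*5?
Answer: -221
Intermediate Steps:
M = 1 (M = 3 - (-2)*(-1) = 3 - 1*2 = 3 - 2 = 1)
h(r, v) = 5*r*v (h(r, v) = (r*v)*5 = 5*r*v)
17*(h(M, -4) - 42/(-6)) = 17*(5*1*(-4) - 42/(-6)) = 17*(-20 - 42*(-⅙)) = 17*(-20 + 7) = 17*(-13) = -221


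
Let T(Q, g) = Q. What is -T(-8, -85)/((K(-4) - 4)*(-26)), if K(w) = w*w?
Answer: -1/39 ≈ -0.025641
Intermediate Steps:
K(w) = w²
-T(-8, -85)/((K(-4) - 4)*(-26)) = -(-8)/(((-4)² - 4)*(-26)) = -(-8)/((16 - 4)*(-26)) = -(-8)/(12*(-26)) = -(-8)/(-312) = -(-8)*(-1)/312 = -1*1/39 = -1/39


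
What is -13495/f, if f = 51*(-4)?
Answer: 13495/204 ≈ 66.152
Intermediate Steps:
f = -204
-13495/f = -13495/(-204) = -13495*(-1/204) = 13495/204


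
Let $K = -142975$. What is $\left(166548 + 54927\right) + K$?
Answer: $78500$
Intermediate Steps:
$\left(166548 + 54927\right) + K = \left(166548 + 54927\right) - 142975 = 221475 - 142975 = 78500$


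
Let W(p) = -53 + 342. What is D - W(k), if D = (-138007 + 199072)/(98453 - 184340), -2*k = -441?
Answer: -2764712/9543 ≈ -289.71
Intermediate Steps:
k = 441/2 (k = -1/2*(-441) = 441/2 ≈ 220.50)
W(p) = 289
D = -6785/9543 (D = 61065/(-85887) = 61065*(-1/85887) = -6785/9543 ≈ -0.71099)
D - W(k) = -6785/9543 - 1*289 = -6785/9543 - 289 = -2764712/9543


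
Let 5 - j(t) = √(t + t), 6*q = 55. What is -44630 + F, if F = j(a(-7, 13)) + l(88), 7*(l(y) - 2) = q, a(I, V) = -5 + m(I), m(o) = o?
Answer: -1874111/42 - 2*I*√6 ≈ -44622.0 - 4.899*I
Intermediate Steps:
q = 55/6 (q = (⅙)*55 = 55/6 ≈ 9.1667)
a(I, V) = -5 + I
l(y) = 139/42 (l(y) = 2 + (⅐)*(55/6) = 2 + 55/42 = 139/42)
j(t) = 5 - √2*√t (j(t) = 5 - √(t + t) = 5 - √(2*t) = 5 - √2*√t)
F = 349/42 - 2*I*√6 (F = (5 - √2*√(-5 - 7)) + 139/42 = (5 - √2*√(-12)) + 139/42 = (5 - √2*2*I*√3) + 139/42 = (5 - 2*I*√6) + 139/42 = 349/42 - 2*I*√6 ≈ 8.3095 - 4.899*I)
-44630 + F = -44630 + (349/42 - 2*I*√6) = -1874111/42 - 2*I*√6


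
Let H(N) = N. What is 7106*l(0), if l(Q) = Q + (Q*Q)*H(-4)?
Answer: 0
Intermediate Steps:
l(Q) = Q - 4*Q**2 (l(Q) = Q + (Q*Q)*(-4) = Q + Q**2*(-4) = Q - 4*Q**2)
7106*l(0) = 7106*(0*(1 - 4*0)) = 7106*(0*(1 + 0)) = 7106*(0*1) = 7106*0 = 0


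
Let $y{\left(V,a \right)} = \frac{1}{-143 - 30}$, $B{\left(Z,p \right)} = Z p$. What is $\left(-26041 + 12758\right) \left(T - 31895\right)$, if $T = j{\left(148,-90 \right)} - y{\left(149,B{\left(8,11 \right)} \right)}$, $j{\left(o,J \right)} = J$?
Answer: $\frac{73500205332}{173} \approx 4.2486 \cdot 10^{8}$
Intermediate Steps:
$y{\left(V,a \right)} = - \frac{1}{173}$ ($y{\left(V,a \right)} = \frac{1}{-173} = - \frac{1}{173}$)
$T = - \frac{15569}{173}$ ($T = -90 - - \frac{1}{173} = -90 + \frac{1}{173} = - \frac{15569}{173} \approx -89.994$)
$\left(-26041 + 12758\right) \left(T - 31895\right) = \left(-26041 + 12758\right) \left(- \frac{15569}{173} - 31895\right) = \left(-13283\right) \left(- \frac{5533404}{173}\right) = \frac{73500205332}{173}$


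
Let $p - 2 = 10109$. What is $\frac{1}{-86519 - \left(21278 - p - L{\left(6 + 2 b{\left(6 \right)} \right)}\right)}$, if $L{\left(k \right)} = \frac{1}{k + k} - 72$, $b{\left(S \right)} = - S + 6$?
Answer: $- \frac{12}{1173095} \approx -1.0229 \cdot 10^{-5}$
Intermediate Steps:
$b{\left(S \right)} = 6 - S$
$p = 10111$ ($p = 2 + 10109 = 10111$)
$L{\left(k \right)} = -72 + \frac{1}{2 k}$ ($L{\left(k \right)} = \frac{1}{2 k} - 72 = -72 + \frac{1}{2 k}$)
$\frac{1}{-86519 - \left(21278 - p - L{\left(6 + 2 b{\left(6 \right)} \right)}\right)} = \frac{1}{-86519 - \left(11239 - \frac{1}{2 \left(6 + 2 \left(6 - 6\right)\right)}\right)} = \frac{1}{-86519 - \left(11239 - \frac{1}{2 \left(6 + 2 \cdot 0\right)}\right)} = \frac{1}{-86519 - \left(11239 - \frac{1}{2 \left(6 + 0\right)}\right)} = \frac{1}{-86519 + \left(\left(10111 - \left(72 - \frac{1}{2 \cdot 6}\right)\right) - 21278\right)} = \frac{1}{-86519 + \left(\left(10111 + \left(-72 + \frac{1}{2} \cdot \frac{1}{6}\right)\right) - 21278\right)} = \frac{1}{-86519 + \left(\left(10111 + \left(-72 + \frac{1}{12}\right)\right) - 21278\right)} = \frac{1}{-86519 + \left(\left(10111 - \frac{863}{12}\right) - 21278\right)} = \frac{1}{-86519 + \left(\frac{120469}{12} - 21278\right)} = \frac{1}{-86519 - \frac{134867}{12}} = \frac{1}{- \frac{1173095}{12}} = - \frac{12}{1173095}$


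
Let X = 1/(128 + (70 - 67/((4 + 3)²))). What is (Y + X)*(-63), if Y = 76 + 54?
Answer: -78913737/9635 ≈ -8190.3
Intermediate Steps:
Y = 130
X = 49/9635 (X = 1/(128 + (70 - 67/(7²))) = 1/(128 + (70 - 67/49)) = 1/(128 + 3363/49) = 1/(9635/49) = 49/9635 ≈ 0.0050856)
(Y + X)*(-63) = (130 + 49/9635)*(-63) = (1252599/9635)*(-63) = -78913737/9635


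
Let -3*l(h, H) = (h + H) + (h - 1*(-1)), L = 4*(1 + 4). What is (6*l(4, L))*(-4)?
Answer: 232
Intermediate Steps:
L = 20 (L = 4*5 = 20)
l(h, H) = -⅓ - 2*h/3 - H/3 (l(h, H) = -((h + H) + (h - 1*(-1)))/3 = -((H + h) + (h + 1))/3 = -((H + h) + (1 + h))/3 = -(1 + H + 2*h)/3 = -⅓ - 2*h/3 - H/3)
(6*l(4, L))*(-4) = (6*(-⅓ - ⅔*4 - ⅓*20))*(-4) = (6*(-⅓ - 8/3 - 20/3))*(-4) = (6*(-29/3))*(-4) = -58*(-4) = 232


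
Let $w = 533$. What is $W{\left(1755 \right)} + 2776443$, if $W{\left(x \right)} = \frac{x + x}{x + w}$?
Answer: $\frac{244327119}{88} \approx 2.7764 \cdot 10^{6}$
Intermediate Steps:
$W{\left(x \right)} = \frac{2 x}{533 + x}$ ($W{\left(x \right)} = \frac{x + x}{x + 533} = \frac{2 x}{533 + x}$)
$W{\left(1755 \right)} + 2776443 = 2 \cdot 1755 \frac{1}{533 + 1755} + 2776443 = 2 \cdot 1755 \cdot \frac{1}{2288} + 2776443 = \frac{135}{88} + 2776443 = \frac{244327119}{88}$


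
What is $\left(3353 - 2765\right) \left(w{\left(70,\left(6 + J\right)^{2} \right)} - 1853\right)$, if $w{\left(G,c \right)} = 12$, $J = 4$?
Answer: $-1082508$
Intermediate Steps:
$\left(3353 - 2765\right) \left(w{\left(70,\left(6 + J\right)^{2} \right)} - 1853\right) = \left(3353 - 2765\right) \left(12 - 1853\right) = 588 \left(-1841\right) = -1082508$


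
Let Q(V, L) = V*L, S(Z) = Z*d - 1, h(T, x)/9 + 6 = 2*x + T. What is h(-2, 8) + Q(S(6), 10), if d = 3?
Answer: 242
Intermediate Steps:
h(T, x) = -54 + 9*T + 18*x (h(T, x) = -54 + 9*(2*x + T) = -54 + 9*(T + 2*x) = -54 + (9*T + 18*x) = -54 + 9*T + 18*x)
S(Z) = -1 + 3*Z (S(Z) = Z*3 - 1 = 3*Z - 1 = -1 + 3*Z)
Q(V, L) = L*V
h(-2, 8) + Q(S(6), 10) = (-54 + 9*(-2) + 18*8) + 10*(-1 + 3*6) = (-54 - 18 + 144) + 10*(-1 + 18) = 72 + 10*17 = 72 + 170 = 242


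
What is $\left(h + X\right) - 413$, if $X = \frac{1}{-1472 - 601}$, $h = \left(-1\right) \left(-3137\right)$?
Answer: $\frac{5646851}{2073} \approx 2724.0$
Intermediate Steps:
$h = 3137$
$X = - \frac{1}{2073}$ ($X = \frac{1}{-2073} = - \frac{1}{2073} \approx -0.00048239$)
$\left(h + X\right) - 413 = \left(3137 - \frac{1}{2073}\right) - 413 = \frac{6503000}{2073} - 413 = \frac{5646851}{2073}$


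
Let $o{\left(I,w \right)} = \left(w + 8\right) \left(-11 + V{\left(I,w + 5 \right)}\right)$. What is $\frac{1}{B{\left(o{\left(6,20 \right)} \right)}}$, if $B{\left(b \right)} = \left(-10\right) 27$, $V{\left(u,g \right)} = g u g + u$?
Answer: $- \frac{1}{270} \approx -0.0037037$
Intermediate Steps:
$V{\left(u,g \right)} = u + u g^{2}$ ($V{\left(u,g \right)} = u g^{2} + u = u + u g^{2}$)
$o{\left(I,w \right)} = \left(-11 + I \left(1 + \left(5 + w\right)^{2}\right)\right) \left(8 + w\right)$ ($o{\left(I,w \right)} = \left(w + 8\right) \left(-11 + I \left(1 + \left(w + 5\right)^{2}\right)\right) = \left(8 + w\right) \left(-11 + I \left(1 + \left(5 + w\right)^{2}\right)\right) = \left(-11 + I \left(1 + \left(5 + w\right)^{2}\right)\right) \left(8 + w\right)$)
$B{\left(b \right)} = -270$
$\frac{1}{B{\left(o{\left(6,20 \right)} \right)}} = \frac{1}{-270} = - \frac{1}{270}$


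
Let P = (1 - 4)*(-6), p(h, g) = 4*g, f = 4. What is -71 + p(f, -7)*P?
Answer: -575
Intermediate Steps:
P = 18 (P = -3*(-6) = 18)
-71 + p(f, -7)*P = -71 + (4*(-7))*18 = -71 - 28*18 = -71 - 504 = -575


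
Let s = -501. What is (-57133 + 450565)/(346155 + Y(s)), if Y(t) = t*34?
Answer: 104/87 ≈ 1.1954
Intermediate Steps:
Y(t) = 34*t
(-57133 + 450565)/(346155 + Y(s)) = (-57133 + 450565)/(346155 + 34*(-501)) = 393432/(346155 - 17034) = 393432/329121 = 393432*(1/329121) = 104/87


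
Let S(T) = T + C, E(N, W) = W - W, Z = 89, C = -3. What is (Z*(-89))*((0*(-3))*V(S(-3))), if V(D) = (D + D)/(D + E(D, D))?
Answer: 0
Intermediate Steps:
E(N, W) = 0
S(T) = -3 + T (S(T) = T - 3 = -3 + T)
V(D) = 2 (V(D) = (D + D)/(D + 0) = (2*D)/D = 2)
(Z*(-89))*((0*(-3))*V(S(-3))) = (89*(-89))*((0*(-3))*2) = -0*2 = -7921*0 = 0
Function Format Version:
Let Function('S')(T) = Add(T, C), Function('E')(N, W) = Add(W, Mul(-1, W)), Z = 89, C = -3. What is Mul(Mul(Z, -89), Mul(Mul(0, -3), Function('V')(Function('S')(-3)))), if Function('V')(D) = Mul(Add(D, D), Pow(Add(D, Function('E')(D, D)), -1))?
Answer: 0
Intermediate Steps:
Function('E')(N, W) = 0
Function('S')(T) = Add(-3, T) (Function('S')(T) = Add(T, -3) = Add(-3, T))
Function('V')(D) = 2 (Function('V')(D) = Mul(Add(D, D), Pow(Add(D, 0), -1)) = Mul(Mul(2, D), Pow(D, -1)) = 2)
Mul(Mul(Z, -89), Mul(Mul(0, -3), Function('V')(Function('S')(-3)))) = Mul(Mul(89, -89), Mul(Mul(0, -3), 2)) = Mul(-7921, Mul(0, 2)) = Mul(-7921, 0) = 0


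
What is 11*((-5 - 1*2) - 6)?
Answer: -143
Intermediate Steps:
11*((-5 - 1*2) - 6) = 11*((-5 - 2) - 6) = 11*(-7 - 6) = 11*(-13) = -143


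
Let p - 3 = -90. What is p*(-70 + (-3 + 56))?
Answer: 1479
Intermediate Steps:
p = -87 (p = 3 - 90 = -87)
p*(-70 + (-3 + 56)) = -87*(-70 + (-3 + 56)) = -87*(-70 + 53) = -87*(-17) = 1479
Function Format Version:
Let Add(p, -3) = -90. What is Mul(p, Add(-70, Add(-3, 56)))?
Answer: 1479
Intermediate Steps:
p = -87 (p = Add(3, -90) = -87)
Mul(p, Add(-70, Add(-3, 56))) = Mul(-87, Add(-70, Add(-3, 56))) = Mul(-87, Add(-70, 53)) = Mul(-87, -17) = 1479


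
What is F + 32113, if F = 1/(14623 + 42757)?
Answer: 1842643941/57380 ≈ 32113.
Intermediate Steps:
F = 1/57380 ≈ 1.7428e-5
F + 32113 = 1/57380 + 32113 = 1842643941/57380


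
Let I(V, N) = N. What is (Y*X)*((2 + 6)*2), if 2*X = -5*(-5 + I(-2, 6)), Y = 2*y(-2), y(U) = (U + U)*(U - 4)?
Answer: -1920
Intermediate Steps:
y(U) = 2*U*(-4 + U) (y(U) = (2*U)*(-4 + U) = 2*U*(-4 + U))
Y = 48 (Y = 2*(2*(-2)*(-4 - 2)) = 2*(2*(-2)*(-6)) = 2*24 = 48)
X = -5/2 (X = (-5*(-5 + 6))/2 = (-5*1)/2 = (1/2)*(-5) = -5/2 ≈ -2.5000)
(Y*X)*((2 + 6)*2) = (48*(-5/2))*((2 + 6)*2) = -960*2 = -120*16 = -1920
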